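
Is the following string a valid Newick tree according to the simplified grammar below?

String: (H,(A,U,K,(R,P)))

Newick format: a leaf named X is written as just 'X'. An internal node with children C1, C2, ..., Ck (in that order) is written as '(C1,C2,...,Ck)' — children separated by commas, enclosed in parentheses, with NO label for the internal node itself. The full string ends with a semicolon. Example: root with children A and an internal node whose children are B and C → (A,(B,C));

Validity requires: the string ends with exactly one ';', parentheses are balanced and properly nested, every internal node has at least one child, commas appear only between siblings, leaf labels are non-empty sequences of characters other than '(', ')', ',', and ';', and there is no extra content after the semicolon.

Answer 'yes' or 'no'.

Input: (H,(A,U,K,(R,P)))
Paren balance: 3 '(' vs 3 ')' OK
Ends with single ';': False
Full parse: FAILS (must end with ;)
Valid: False

Answer: no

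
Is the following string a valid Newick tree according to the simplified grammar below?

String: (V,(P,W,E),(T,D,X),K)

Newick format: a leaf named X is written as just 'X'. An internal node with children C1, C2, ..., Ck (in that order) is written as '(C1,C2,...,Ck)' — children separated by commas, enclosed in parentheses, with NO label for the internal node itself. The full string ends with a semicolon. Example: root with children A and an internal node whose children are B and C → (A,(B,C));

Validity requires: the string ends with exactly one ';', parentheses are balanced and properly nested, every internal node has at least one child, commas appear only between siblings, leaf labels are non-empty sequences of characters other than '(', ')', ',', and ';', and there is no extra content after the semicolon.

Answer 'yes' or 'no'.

Input: (V,(P,W,E),(T,D,X),K)
Paren balance: 3 '(' vs 3 ')' OK
Ends with single ';': False
Full parse: FAILS (must end with ;)
Valid: False

Answer: no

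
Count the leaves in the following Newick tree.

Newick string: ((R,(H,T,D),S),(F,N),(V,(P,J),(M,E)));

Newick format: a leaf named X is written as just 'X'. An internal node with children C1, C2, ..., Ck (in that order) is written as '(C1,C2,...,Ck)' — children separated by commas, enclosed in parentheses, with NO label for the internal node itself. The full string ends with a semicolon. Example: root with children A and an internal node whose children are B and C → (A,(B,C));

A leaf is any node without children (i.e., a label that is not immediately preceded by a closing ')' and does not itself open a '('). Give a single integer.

Answer: 12

Derivation:
Newick: ((R,(H,T,D),S),(F,N),(V,(P,J),(M,E)));
Scan left-to-right; a leaf is any maximal label run not followed by '(':
  pos 2: leaf 'R' → count = 1
  pos 5: leaf 'H' → count = 2
  pos 7: leaf 'T' → count = 3
  pos 9: leaf 'D' → count = 4
  pos 12: leaf 'S' → count = 5
  pos 16: leaf 'F' → count = 6
  pos 18: leaf 'N' → count = 7
  pos 22: leaf 'V' → count = 8
  pos 25: leaf 'P' → count = 9
  pos 27: leaf 'J' → count = 10
  pos 31: leaf 'M' → count = 11
  pos 33: leaf 'E' → count = 12
Total leaves: 12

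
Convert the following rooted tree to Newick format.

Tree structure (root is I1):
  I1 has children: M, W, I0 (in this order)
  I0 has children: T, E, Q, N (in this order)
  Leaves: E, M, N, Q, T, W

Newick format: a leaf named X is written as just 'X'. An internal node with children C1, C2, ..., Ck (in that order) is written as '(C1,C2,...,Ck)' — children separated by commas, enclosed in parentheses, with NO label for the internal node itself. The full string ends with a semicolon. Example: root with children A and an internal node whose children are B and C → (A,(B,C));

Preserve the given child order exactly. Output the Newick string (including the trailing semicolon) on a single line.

internal I1 with children ['M', 'W', 'I0']
  leaf 'M' → 'M'
  leaf 'W' → 'W'
  internal I0 with children ['T', 'E', 'Q', 'N']
    leaf 'T' → 'T'
    leaf 'E' → 'E'
    leaf 'Q' → 'Q'
    leaf 'N' → 'N'
  → '(T,E,Q,N)'
→ '(M,W,(T,E,Q,N))'
Final: (M,W,(T,E,Q,N));

Answer: (M,W,(T,E,Q,N));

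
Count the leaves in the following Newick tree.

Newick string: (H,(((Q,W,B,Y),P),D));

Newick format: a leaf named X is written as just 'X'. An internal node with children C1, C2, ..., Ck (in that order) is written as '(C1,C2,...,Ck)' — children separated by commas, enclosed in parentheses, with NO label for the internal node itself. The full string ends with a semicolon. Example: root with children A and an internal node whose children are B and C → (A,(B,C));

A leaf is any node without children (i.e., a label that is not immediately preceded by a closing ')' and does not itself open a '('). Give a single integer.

Answer: 7

Derivation:
Newick: (H,(((Q,W,B,Y),P),D));
Scan left-to-right; a leaf is any maximal label run not followed by '(':
  pos 1: leaf 'H' → count = 1
  pos 6: leaf 'Q' → count = 2
  pos 8: leaf 'W' → count = 3
  pos 10: leaf 'B' → count = 4
  pos 12: leaf 'Y' → count = 5
  pos 15: leaf 'P' → count = 6
  pos 18: leaf 'D' → count = 7
Total leaves: 7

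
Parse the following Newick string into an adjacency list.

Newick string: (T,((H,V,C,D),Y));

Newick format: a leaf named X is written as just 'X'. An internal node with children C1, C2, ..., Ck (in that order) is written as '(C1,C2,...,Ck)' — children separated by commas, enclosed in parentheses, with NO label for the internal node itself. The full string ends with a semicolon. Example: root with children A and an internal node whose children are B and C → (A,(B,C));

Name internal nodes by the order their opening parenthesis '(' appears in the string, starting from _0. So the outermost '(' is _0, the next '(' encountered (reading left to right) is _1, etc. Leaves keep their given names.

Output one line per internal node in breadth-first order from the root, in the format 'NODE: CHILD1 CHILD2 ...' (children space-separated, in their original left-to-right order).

Answer: _0: T _1
_1: _2 Y
_2: H V C D

Derivation:
Input: (T,((H,V,C,D),Y));
Scanning left-to-right, naming '(' by encounter order:
  pos 0: '(' -> open internal node _0 (depth 1)
  pos 3: '(' -> open internal node _1 (depth 2)
  pos 4: '(' -> open internal node _2 (depth 3)
  pos 12: ')' -> close internal node _2 (now at depth 2)
  pos 15: ')' -> close internal node _1 (now at depth 1)
  pos 16: ')' -> close internal node _0 (now at depth 0)
Total internal nodes: 3
BFS adjacency from root:
  _0: T _1
  _1: _2 Y
  _2: H V C D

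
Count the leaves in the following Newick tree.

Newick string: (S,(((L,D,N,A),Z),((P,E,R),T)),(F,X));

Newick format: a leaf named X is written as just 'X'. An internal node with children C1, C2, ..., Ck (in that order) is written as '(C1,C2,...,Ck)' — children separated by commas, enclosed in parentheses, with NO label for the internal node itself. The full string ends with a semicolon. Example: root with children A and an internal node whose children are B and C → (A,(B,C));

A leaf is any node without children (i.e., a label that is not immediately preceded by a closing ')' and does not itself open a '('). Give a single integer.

Newick: (S,(((L,D,N,A),Z),((P,E,R),T)),(F,X));
Scan left-to-right; a leaf is any maximal label run not followed by '(':
  pos 1: leaf 'S' → count = 1
  pos 6: leaf 'L' → count = 2
  pos 8: leaf 'D' → count = 3
  pos 10: leaf 'N' → count = 4
  pos 12: leaf 'A' → count = 5
  pos 15: leaf 'Z' → count = 6
  pos 20: leaf 'P' → count = 7
  pos 22: leaf 'E' → count = 8
  pos 24: leaf 'R' → count = 9
  pos 27: leaf 'T' → count = 10
  pos 32: leaf 'F' → count = 11
  pos 34: leaf 'X' → count = 12
Total leaves: 12

Answer: 12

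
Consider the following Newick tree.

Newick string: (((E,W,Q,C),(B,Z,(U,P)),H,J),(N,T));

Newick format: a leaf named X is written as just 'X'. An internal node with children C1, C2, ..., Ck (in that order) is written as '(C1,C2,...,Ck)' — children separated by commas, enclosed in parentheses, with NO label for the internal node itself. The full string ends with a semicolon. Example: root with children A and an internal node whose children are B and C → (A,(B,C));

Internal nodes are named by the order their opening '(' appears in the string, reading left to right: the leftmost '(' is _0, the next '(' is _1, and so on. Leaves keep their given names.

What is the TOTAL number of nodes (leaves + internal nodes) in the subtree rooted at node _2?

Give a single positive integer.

Newick: (((E,W,Q,C),(B,Z,(U,P)),H,J),(N,T));
Locate _2: it is the '(' at position 2 (the 3rd '(' reading left to right).
Query: subtree rooted at _2
_2: subtree_size = 1 + 4
  E: subtree_size = 1 + 0
  W: subtree_size = 1 + 0
  Q: subtree_size = 1 + 0
  C: subtree_size = 1 + 0
Total subtree size of _2: 5

Answer: 5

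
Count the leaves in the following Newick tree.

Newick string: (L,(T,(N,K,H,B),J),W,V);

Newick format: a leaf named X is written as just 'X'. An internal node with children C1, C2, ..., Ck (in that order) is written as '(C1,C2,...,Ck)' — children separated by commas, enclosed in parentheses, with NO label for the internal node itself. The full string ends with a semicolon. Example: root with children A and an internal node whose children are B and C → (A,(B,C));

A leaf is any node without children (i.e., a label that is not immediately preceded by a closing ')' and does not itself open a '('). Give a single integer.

Answer: 9

Derivation:
Newick: (L,(T,(N,K,H,B),J),W,V);
Scan left-to-right; a leaf is any maximal label run not followed by '(':
  pos 1: leaf 'L' → count = 1
  pos 4: leaf 'T' → count = 2
  pos 7: leaf 'N' → count = 3
  pos 9: leaf 'K' → count = 4
  pos 11: leaf 'H' → count = 5
  pos 13: leaf 'B' → count = 6
  pos 16: leaf 'J' → count = 7
  pos 19: leaf 'W' → count = 8
  pos 21: leaf 'V' → count = 9
Total leaves: 9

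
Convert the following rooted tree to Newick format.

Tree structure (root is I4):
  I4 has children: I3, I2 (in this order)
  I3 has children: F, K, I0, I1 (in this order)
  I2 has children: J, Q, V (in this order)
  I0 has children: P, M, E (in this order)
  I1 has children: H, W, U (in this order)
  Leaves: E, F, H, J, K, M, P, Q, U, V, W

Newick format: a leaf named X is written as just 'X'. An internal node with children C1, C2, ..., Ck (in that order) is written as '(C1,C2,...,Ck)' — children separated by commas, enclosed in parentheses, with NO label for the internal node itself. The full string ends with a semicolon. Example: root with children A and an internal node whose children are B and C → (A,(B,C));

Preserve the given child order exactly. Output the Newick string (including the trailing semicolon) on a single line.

internal I4 with children ['I3', 'I2']
  internal I3 with children ['F', 'K', 'I0', 'I1']
    leaf 'F' → 'F'
    leaf 'K' → 'K'
    internal I0 with children ['P', 'M', 'E']
      leaf 'P' → 'P'
      leaf 'M' → 'M'
      leaf 'E' → 'E'
    → '(P,M,E)'
    internal I1 with children ['H', 'W', 'U']
      leaf 'H' → 'H'
      leaf 'W' → 'W'
      leaf 'U' → 'U'
    → '(H,W,U)'
  → '(F,K,(P,M,E),(H,W,U))'
  internal I2 with children ['J', 'Q', 'V']
    leaf 'J' → 'J'
    leaf 'Q' → 'Q'
    leaf 'V' → 'V'
  → '(J,Q,V)'
→ '((F,K,(P,M,E),(H,W,U)),(J,Q,V))'
Final: ((F,K,(P,M,E),(H,W,U)),(J,Q,V));

Answer: ((F,K,(P,M,E),(H,W,U)),(J,Q,V));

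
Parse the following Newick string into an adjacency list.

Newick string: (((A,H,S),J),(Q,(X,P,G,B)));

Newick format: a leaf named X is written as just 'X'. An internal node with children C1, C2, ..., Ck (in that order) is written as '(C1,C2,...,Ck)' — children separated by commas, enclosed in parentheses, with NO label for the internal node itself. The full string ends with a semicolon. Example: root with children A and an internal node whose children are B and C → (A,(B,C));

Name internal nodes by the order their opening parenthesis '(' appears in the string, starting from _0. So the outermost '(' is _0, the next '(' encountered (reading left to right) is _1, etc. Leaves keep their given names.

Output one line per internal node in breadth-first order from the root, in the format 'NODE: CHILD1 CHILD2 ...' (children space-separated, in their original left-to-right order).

Answer: _0: _1 _3
_1: _2 J
_3: Q _4
_2: A H S
_4: X P G B

Derivation:
Input: (((A,H,S),J),(Q,(X,P,G,B)));
Scanning left-to-right, naming '(' by encounter order:
  pos 0: '(' -> open internal node _0 (depth 1)
  pos 1: '(' -> open internal node _1 (depth 2)
  pos 2: '(' -> open internal node _2 (depth 3)
  pos 8: ')' -> close internal node _2 (now at depth 2)
  pos 11: ')' -> close internal node _1 (now at depth 1)
  pos 13: '(' -> open internal node _3 (depth 2)
  pos 16: '(' -> open internal node _4 (depth 3)
  pos 24: ')' -> close internal node _4 (now at depth 2)
  pos 25: ')' -> close internal node _3 (now at depth 1)
  pos 26: ')' -> close internal node _0 (now at depth 0)
Total internal nodes: 5
BFS adjacency from root:
  _0: _1 _3
  _1: _2 J
  _3: Q _4
  _2: A H S
  _4: X P G B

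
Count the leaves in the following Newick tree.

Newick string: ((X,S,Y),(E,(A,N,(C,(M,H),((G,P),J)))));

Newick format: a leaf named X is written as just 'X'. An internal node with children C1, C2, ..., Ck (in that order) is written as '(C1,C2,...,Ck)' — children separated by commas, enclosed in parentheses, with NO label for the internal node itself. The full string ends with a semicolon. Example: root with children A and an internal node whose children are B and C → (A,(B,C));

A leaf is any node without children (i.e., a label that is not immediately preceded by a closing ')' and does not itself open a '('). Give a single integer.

Answer: 12

Derivation:
Newick: ((X,S,Y),(E,(A,N,(C,(M,H),((G,P),J)))));
Scan left-to-right; a leaf is any maximal label run not followed by '(':
  pos 2: leaf 'X' → count = 1
  pos 4: leaf 'S' → count = 2
  pos 6: leaf 'Y' → count = 3
  pos 10: leaf 'E' → count = 4
  pos 13: leaf 'A' → count = 5
  pos 15: leaf 'N' → count = 6
  pos 18: leaf 'C' → count = 7
  pos 21: leaf 'M' → count = 8
  pos 23: leaf 'H' → count = 9
  pos 28: leaf 'G' → count = 10
  pos 30: leaf 'P' → count = 11
  pos 33: leaf 'J' → count = 12
Total leaves: 12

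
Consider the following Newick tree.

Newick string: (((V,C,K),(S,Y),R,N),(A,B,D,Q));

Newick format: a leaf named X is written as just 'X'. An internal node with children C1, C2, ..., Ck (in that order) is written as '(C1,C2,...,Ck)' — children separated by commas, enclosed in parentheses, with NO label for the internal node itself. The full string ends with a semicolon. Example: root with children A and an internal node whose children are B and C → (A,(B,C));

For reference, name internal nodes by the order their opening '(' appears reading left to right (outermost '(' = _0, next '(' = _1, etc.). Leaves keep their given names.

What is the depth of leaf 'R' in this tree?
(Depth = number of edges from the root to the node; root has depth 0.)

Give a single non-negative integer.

Newick: (((V,C,K),(S,Y),R,N),(A,B,D,Q));
Naming internals by '(' encounter order: outermost '(' = _0, next = _1, ...
Query node: R
Path from root: _0 -> _1 -> R
Depth of R: 2 (number of edges from root)

Answer: 2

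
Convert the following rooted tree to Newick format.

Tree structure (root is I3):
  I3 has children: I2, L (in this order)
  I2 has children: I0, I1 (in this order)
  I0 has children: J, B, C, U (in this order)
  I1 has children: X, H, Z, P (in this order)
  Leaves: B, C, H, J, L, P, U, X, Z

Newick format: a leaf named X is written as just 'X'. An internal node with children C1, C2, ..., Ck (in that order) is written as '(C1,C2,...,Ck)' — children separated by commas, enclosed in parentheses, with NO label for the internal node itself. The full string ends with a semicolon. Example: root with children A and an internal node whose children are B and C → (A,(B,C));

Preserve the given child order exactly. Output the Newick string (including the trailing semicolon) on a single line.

internal I3 with children ['I2', 'L']
  internal I2 with children ['I0', 'I1']
    internal I0 with children ['J', 'B', 'C', 'U']
      leaf 'J' → 'J'
      leaf 'B' → 'B'
      leaf 'C' → 'C'
      leaf 'U' → 'U'
    → '(J,B,C,U)'
    internal I1 with children ['X', 'H', 'Z', 'P']
      leaf 'X' → 'X'
      leaf 'H' → 'H'
      leaf 'Z' → 'Z'
      leaf 'P' → 'P'
    → '(X,H,Z,P)'
  → '((J,B,C,U),(X,H,Z,P))'
  leaf 'L' → 'L'
→ '(((J,B,C,U),(X,H,Z,P)),L)'
Final: (((J,B,C,U),(X,H,Z,P)),L);

Answer: (((J,B,C,U),(X,H,Z,P)),L);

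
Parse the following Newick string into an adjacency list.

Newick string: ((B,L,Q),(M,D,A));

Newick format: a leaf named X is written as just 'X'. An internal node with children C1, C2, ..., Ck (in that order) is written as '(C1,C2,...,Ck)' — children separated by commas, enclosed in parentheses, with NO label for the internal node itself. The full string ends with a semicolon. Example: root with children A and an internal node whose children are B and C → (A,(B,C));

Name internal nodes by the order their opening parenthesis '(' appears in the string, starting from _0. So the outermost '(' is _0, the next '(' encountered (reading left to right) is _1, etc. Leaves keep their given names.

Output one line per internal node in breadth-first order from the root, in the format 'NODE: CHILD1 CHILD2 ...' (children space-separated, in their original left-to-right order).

Answer: _0: _1 _2
_1: B L Q
_2: M D A

Derivation:
Input: ((B,L,Q),(M,D,A));
Scanning left-to-right, naming '(' by encounter order:
  pos 0: '(' -> open internal node _0 (depth 1)
  pos 1: '(' -> open internal node _1 (depth 2)
  pos 7: ')' -> close internal node _1 (now at depth 1)
  pos 9: '(' -> open internal node _2 (depth 2)
  pos 15: ')' -> close internal node _2 (now at depth 1)
  pos 16: ')' -> close internal node _0 (now at depth 0)
Total internal nodes: 3
BFS adjacency from root:
  _0: _1 _2
  _1: B L Q
  _2: M D A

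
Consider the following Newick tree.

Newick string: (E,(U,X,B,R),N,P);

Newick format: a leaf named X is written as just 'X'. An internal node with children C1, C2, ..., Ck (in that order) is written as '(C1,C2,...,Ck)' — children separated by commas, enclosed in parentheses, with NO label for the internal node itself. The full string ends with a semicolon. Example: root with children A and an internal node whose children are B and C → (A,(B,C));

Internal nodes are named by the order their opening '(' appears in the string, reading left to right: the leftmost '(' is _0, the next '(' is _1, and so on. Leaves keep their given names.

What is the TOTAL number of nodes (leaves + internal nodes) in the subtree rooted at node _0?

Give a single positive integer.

Newick: (E,(U,X,B,R),N,P);
Locate _0: it is the '(' at position 0 (the 1st '(' reading left to right).
Query: subtree rooted at _0
_0: subtree_size = 1 + 8
  E: subtree_size = 1 + 0
  _1: subtree_size = 1 + 4
    U: subtree_size = 1 + 0
    X: subtree_size = 1 + 0
    B: subtree_size = 1 + 0
    R: subtree_size = 1 + 0
  N: subtree_size = 1 + 0
  P: subtree_size = 1 + 0
Total subtree size of _0: 9

Answer: 9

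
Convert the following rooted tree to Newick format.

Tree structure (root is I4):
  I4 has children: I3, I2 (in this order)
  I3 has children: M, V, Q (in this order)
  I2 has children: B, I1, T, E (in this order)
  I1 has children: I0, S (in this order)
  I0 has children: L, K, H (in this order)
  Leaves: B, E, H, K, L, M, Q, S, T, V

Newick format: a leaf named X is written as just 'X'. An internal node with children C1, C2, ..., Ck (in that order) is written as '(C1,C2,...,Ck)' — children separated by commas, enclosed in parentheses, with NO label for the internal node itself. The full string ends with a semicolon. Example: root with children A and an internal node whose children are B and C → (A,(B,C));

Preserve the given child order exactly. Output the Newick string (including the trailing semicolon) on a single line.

Answer: ((M,V,Q),(B,((L,K,H),S),T,E));

Derivation:
internal I4 with children ['I3', 'I2']
  internal I3 with children ['M', 'V', 'Q']
    leaf 'M' → 'M'
    leaf 'V' → 'V'
    leaf 'Q' → 'Q'
  → '(M,V,Q)'
  internal I2 with children ['B', 'I1', 'T', 'E']
    leaf 'B' → 'B'
    internal I1 with children ['I0', 'S']
      internal I0 with children ['L', 'K', 'H']
        leaf 'L' → 'L'
        leaf 'K' → 'K'
        leaf 'H' → 'H'
      → '(L,K,H)'
      leaf 'S' → 'S'
    → '((L,K,H),S)'
    leaf 'T' → 'T'
    leaf 'E' → 'E'
  → '(B,((L,K,H),S),T,E)'
→ '((M,V,Q),(B,((L,K,H),S),T,E))'
Final: ((M,V,Q),(B,((L,K,H),S),T,E));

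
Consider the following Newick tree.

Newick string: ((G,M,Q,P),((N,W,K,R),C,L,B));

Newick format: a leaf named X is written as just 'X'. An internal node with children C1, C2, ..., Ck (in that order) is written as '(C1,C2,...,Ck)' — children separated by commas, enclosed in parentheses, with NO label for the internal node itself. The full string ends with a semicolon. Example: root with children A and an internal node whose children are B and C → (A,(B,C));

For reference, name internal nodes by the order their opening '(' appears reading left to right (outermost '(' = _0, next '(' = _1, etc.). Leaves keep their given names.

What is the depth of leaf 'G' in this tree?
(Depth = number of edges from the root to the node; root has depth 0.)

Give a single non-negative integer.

Answer: 2

Derivation:
Newick: ((G,M,Q,P),((N,W,K,R),C,L,B));
Naming internals by '(' encounter order: outermost '(' = _0, next = _1, ...
Query node: G
Path from root: _0 -> _1 -> G
Depth of G: 2 (number of edges from root)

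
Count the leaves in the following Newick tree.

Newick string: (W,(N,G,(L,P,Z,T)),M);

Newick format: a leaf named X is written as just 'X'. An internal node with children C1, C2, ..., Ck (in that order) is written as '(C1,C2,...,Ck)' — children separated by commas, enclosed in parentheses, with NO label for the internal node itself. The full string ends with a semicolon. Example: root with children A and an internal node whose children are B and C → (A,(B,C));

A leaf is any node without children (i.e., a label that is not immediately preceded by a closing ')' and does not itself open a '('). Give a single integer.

Newick: (W,(N,G,(L,P,Z,T)),M);
Scan left-to-right; a leaf is any maximal label run not followed by '(':
  pos 1: leaf 'W' → count = 1
  pos 4: leaf 'N' → count = 2
  pos 6: leaf 'G' → count = 3
  pos 9: leaf 'L' → count = 4
  pos 11: leaf 'P' → count = 5
  pos 13: leaf 'Z' → count = 6
  pos 15: leaf 'T' → count = 7
  pos 19: leaf 'M' → count = 8
Total leaves: 8

Answer: 8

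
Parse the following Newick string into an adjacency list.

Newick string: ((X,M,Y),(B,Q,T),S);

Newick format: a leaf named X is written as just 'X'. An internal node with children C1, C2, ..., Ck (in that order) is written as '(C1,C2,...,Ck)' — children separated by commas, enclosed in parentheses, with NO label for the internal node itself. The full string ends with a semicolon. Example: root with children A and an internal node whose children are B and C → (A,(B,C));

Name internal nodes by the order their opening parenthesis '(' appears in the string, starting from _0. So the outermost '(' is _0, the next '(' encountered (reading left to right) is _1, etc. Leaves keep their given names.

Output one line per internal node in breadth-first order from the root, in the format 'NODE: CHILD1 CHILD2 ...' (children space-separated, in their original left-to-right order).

Answer: _0: _1 _2 S
_1: X M Y
_2: B Q T

Derivation:
Input: ((X,M,Y),(B,Q,T),S);
Scanning left-to-right, naming '(' by encounter order:
  pos 0: '(' -> open internal node _0 (depth 1)
  pos 1: '(' -> open internal node _1 (depth 2)
  pos 7: ')' -> close internal node _1 (now at depth 1)
  pos 9: '(' -> open internal node _2 (depth 2)
  pos 15: ')' -> close internal node _2 (now at depth 1)
  pos 18: ')' -> close internal node _0 (now at depth 0)
Total internal nodes: 3
BFS adjacency from root:
  _0: _1 _2 S
  _1: X M Y
  _2: B Q T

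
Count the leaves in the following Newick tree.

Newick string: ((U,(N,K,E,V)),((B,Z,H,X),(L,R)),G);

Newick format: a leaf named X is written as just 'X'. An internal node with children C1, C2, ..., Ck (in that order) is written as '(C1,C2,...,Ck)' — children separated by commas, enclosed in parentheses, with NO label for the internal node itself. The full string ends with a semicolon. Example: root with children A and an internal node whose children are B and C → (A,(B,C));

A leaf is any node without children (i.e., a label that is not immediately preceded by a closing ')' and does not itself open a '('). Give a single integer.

Newick: ((U,(N,K,E,V)),((B,Z,H,X),(L,R)),G);
Scan left-to-right; a leaf is any maximal label run not followed by '(':
  pos 2: leaf 'U' → count = 1
  pos 5: leaf 'N' → count = 2
  pos 7: leaf 'K' → count = 3
  pos 9: leaf 'E' → count = 4
  pos 11: leaf 'V' → count = 5
  pos 17: leaf 'B' → count = 6
  pos 19: leaf 'Z' → count = 7
  pos 21: leaf 'H' → count = 8
  pos 23: leaf 'X' → count = 9
  pos 27: leaf 'L' → count = 10
  pos 29: leaf 'R' → count = 11
  pos 33: leaf 'G' → count = 12
Total leaves: 12

Answer: 12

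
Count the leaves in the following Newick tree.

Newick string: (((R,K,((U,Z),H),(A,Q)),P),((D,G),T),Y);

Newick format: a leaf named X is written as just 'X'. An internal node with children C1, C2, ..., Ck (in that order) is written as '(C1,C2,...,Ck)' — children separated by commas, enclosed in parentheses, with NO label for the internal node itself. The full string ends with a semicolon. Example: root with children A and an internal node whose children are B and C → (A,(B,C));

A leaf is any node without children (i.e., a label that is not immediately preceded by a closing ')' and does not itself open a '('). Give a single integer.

Newick: (((R,K,((U,Z),H),(A,Q)),P),((D,G),T),Y);
Scan left-to-right; a leaf is any maximal label run not followed by '(':
  pos 3: leaf 'R' → count = 1
  pos 5: leaf 'K' → count = 2
  pos 9: leaf 'U' → count = 3
  pos 11: leaf 'Z' → count = 4
  pos 14: leaf 'H' → count = 5
  pos 18: leaf 'A' → count = 6
  pos 20: leaf 'Q' → count = 7
  pos 24: leaf 'P' → count = 8
  pos 29: leaf 'D' → count = 9
  pos 31: leaf 'G' → count = 10
  pos 34: leaf 'T' → count = 11
  pos 37: leaf 'Y' → count = 12
Total leaves: 12

Answer: 12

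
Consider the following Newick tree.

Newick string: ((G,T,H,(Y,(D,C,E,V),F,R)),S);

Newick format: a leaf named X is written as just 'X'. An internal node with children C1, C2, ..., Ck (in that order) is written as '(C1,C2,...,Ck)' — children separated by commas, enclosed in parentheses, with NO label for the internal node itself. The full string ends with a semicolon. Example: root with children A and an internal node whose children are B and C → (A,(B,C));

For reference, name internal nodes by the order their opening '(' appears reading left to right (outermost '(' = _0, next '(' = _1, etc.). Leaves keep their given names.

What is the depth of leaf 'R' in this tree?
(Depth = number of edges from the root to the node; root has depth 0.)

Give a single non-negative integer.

Answer: 3

Derivation:
Newick: ((G,T,H,(Y,(D,C,E,V),F,R)),S);
Naming internals by '(' encounter order: outermost '(' = _0, next = _1, ...
Query node: R
Path from root: _0 -> _1 -> _2 -> R
Depth of R: 3 (number of edges from root)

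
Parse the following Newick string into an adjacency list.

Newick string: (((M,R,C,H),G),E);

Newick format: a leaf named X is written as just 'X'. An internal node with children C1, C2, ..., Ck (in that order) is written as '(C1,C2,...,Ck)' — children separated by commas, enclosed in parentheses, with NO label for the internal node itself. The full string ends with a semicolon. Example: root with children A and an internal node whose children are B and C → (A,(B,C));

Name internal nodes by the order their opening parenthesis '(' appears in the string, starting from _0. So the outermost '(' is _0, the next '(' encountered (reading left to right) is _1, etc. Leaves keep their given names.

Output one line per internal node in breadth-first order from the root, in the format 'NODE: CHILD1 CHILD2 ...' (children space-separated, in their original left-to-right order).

Answer: _0: _1 E
_1: _2 G
_2: M R C H

Derivation:
Input: (((M,R,C,H),G),E);
Scanning left-to-right, naming '(' by encounter order:
  pos 0: '(' -> open internal node _0 (depth 1)
  pos 1: '(' -> open internal node _1 (depth 2)
  pos 2: '(' -> open internal node _2 (depth 3)
  pos 10: ')' -> close internal node _2 (now at depth 2)
  pos 13: ')' -> close internal node _1 (now at depth 1)
  pos 16: ')' -> close internal node _0 (now at depth 0)
Total internal nodes: 3
BFS adjacency from root:
  _0: _1 E
  _1: _2 G
  _2: M R C H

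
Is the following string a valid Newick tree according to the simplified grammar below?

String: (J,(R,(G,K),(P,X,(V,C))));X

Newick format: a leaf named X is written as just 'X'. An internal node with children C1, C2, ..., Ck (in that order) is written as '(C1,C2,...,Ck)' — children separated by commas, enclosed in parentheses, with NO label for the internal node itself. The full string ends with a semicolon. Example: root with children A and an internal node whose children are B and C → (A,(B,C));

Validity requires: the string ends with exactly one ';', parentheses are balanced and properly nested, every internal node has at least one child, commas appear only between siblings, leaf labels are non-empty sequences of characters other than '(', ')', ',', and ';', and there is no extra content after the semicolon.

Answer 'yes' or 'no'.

Answer: no

Derivation:
Input: (J,(R,(G,K),(P,X,(V,C))));X
Paren balance: 5 '(' vs 5 ')' OK
Ends with single ';': False
Full parse: FAILS (must end with ;)
Valid: False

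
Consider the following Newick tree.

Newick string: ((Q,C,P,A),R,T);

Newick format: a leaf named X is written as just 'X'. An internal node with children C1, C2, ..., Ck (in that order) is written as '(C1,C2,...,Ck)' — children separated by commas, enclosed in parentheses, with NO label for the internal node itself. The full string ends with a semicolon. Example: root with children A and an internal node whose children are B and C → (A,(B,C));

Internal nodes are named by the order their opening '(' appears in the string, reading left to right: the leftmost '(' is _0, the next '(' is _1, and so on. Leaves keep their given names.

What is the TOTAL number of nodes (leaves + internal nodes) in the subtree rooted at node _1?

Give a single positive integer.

Answer: 5

Derivation:
Newick: ((Q,C,P,A),R,T);
Locate _1: it is the '(' at position 1 (the 2nd '(' reading left to right).
Query: subtree rooted at _1
_1: subtree_size = 1 + 4
  Q: subtree_size = 1 + 0
  C: subtree_size = 1 + 0
  P: subtree_size = 1 + 0
  A: subtree_size = 1 + 0
Total subtree size of _1: 5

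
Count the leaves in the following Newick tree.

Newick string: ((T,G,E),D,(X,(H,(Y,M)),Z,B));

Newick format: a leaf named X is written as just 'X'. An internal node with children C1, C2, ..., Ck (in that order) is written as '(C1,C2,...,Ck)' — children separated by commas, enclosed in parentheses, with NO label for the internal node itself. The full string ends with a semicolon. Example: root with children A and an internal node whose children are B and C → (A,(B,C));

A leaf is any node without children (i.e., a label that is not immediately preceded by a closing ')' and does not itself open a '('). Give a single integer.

Answer: 10

Derivation:
Newick: ((T,G,E),D,(X,(H,(Y,M)),Z,B));
Scan left-to-right; a leaf is any maximal label run not followed by '(':
  pos 2: leaf 'T' → count = 1
  pos 4: leaf 'G' → count = 2
  pos 6: leaf 'E' → count = 3
  pos 9: leaf 'D' → count = 4
  pos 12: leaf 'X' → count = 5
  pos 15: leaf 'H' → count = 6
  pos 18: leaf 'Y' → count = 7
  pos 20: leaf 'M' → count = 8
  pos 24: leaf 'Z' → count = 9
  pos 26: leaf 'B' → count = 10
Total leaves: 10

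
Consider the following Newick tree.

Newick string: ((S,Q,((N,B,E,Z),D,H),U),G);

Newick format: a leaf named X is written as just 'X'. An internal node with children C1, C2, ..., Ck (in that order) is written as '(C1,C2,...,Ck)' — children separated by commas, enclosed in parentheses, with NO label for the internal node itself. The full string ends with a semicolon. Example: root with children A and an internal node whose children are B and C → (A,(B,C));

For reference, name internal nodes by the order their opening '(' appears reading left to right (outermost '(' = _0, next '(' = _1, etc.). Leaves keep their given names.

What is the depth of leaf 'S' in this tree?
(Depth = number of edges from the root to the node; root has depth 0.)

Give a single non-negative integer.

Newick: ((S,Q,((N,B,E,Z),D,H),U),G);
Naming internals by '(' encounter order: outermost '(' = _0, next = _1, ...
Query node: S
Path from root: _0 -> _1 -> S
Depth of S: 2 (number of edges from root)

Answer: 2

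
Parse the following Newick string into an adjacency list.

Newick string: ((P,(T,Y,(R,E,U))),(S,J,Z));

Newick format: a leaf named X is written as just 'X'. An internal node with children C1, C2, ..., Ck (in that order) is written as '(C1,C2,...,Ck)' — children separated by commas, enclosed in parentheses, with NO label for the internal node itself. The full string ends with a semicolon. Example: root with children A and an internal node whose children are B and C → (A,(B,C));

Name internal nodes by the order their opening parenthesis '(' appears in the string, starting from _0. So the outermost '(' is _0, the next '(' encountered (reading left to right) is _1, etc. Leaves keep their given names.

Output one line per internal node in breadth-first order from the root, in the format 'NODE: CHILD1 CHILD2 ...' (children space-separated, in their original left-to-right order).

Answer: _0: _1 _4
_1: P _2
_4: S J Z
_2: T Y _3
_3: R E U

Derivation:
Input: ((P,(T,Y,(R,E,U))),(S,J,Z));
Scanning left-to-right, naming '(' by encounter order:
  pos 0: '(' -> open internal node _0 (depth 1)
  pos 1: '(' -> open internal node _1 (depth 2)
  pos 4: '(' -> open internal node _2 (depth 3)
  pos 9: '(' -> open internal node _3 (depth 4)
  pos 15: ')' -> close internal node _3 (now at depth 3)
  pos 16: ')' -> close internal node _2 (now at depth 2)
  pos 17: ')' -> close internal node _1 (now at depth 1)
  pos 19: '(' -> open internal node _4 (depth 2)
  pos 25: ')' -> close internal node _4 (now at depth 1)
  pos 26: ')' -> close internal node _0 (now at depth 0)
Total internal nodes: 5
BFS adjacency from root:
  _0: _1 _4
  _1: P _2
  _4: S J Z
  _2: T Y _3
  _3: R E U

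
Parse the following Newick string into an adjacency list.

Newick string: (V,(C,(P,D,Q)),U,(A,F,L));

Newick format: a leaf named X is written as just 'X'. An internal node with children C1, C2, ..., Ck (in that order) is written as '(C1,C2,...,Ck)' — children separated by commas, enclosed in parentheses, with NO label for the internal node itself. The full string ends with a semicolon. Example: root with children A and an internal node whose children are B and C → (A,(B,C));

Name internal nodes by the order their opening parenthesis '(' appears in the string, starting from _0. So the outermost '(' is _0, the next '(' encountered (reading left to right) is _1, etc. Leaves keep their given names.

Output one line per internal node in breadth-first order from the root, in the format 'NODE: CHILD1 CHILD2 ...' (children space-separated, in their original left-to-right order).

Input: (V,(C,(P,D,Q)),U,(A,F,L));
Scanning left-to-right, naming '(' by encounter order:
  pos 0: '(' -> open internal node _0 (depth 1)
  pos 3: '(' -> open internal node _1 (depth 2)
  pos 6: '(' -> open internal node _2 (depth 3)
  pos 12: ')' -> close internal node _2 (now at depth 2)
  pos 13: ')' -> close internal node _1 (now at depth 1)
  pos 17: '(' -> open internal node _3 (depth 2)
  pos 23: ')' -> close internal node _3 (now at depth 1)
  pos 24: ')' -> close internal node _0 (now at depth 0)
Total internal nodes: 4
BFS adjacency from root:
  _0: V _1 U _3
  _1: C _2
  _3: A F L
  _2: P D Q

Answer: _0: V _1 U _3
_1: C _2
_3: A F L
_2: P D Q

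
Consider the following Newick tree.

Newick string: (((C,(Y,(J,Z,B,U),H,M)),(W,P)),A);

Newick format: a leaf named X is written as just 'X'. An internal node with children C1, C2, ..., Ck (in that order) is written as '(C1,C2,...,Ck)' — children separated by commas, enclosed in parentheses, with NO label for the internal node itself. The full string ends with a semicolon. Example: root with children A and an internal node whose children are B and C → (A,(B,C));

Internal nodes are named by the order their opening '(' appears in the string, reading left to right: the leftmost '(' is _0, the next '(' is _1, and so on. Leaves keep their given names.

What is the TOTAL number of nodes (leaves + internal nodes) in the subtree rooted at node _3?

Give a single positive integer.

Newick: (((C,(Y,(J,Z,B,U),H,M)),(W,P)),A);
Locate _3: it is the '(' at position 5 (the 4th '(' reading left to right).
Query: subtree rooted at _3
_3: subtree_size = 1 + 8
  Y: subtree_size = 1 + 0
  _4: subtree_size = 1 + 4
    J: subtree_size = 1 + 0
    Z: subtree_size = 1 + 0
    B: subtree_size = 1 + 0
    U: subtree_size = 1 + 0
  H: subtree_size = 1 + 0
  M: subtree_size = 1 + 0
Total subtree size of _3: 9

Answer: 9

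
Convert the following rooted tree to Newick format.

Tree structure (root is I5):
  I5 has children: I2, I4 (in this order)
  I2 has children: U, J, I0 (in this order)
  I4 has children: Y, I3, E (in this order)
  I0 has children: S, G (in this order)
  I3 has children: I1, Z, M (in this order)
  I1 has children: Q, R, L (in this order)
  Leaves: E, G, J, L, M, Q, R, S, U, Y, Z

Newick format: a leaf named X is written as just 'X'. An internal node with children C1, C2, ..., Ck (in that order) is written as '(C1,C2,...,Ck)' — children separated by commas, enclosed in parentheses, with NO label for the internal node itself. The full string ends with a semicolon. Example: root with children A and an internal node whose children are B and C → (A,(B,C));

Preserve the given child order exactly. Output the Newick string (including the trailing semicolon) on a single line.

Answer: ((U,J,(S,G)),(Y,((Q,R,L),Z,M),E));

Derivation:
internal I5 with children ['I2', 'I4']
  internal I2 with children ['U', 'J', 'I0']
    leaf 'U' → 'U'
    leaf 'J' → 'J'
    internal I0 with children ['S', 'G']
      leaf 'S' → 'S'
      leaf 'G' → 'G'
    → '(S,G)'
  → '(U,J,(S,G))'
  internal I4 with children ['Y', 'I3', 'E']
    leaf 'Y' → 'Y'
    internal I3 with children ['I1', 'Z', 'M']
      internal I1 with children ['Q', 'R', 'L']
        leaf 'Q' → 'Q'
        leaf 'R' → 'R'
        leaf 'L' → 'L'
      → '(Q,R,L)'
      leaf 'Z' → 'Z'
      leaf 'M' → 'M'
    → '((Q,R,L),Z,M)'
    leaf 'E' → 'E'
  → '(Y,((Q,R,L),Z,M),E)'
→ '((U,J,(S,G)),(Y,((Q,R,L),Z,M),E))'
Final: ((U,J,(S,G)),(Y,((Q,R,L),Z,M),E));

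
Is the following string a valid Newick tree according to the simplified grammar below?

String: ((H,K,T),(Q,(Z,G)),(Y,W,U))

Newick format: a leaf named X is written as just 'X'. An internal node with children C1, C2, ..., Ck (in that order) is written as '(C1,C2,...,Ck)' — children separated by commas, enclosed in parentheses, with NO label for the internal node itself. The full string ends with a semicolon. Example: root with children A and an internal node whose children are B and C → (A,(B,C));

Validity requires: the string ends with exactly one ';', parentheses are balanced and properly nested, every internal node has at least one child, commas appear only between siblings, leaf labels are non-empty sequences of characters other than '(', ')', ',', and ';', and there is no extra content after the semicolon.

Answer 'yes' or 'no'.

Input: ((H,K,T),(Q,(Z,G)),(Y,W,U))
Paren balance: 5 '(' vs 5 ')' OK
Ends with single ';': False
Full parse: FAILS (must end with ;)
Valid: False

Answer: no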